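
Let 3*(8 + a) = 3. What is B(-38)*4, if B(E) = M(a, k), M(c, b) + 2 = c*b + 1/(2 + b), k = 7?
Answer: -1832/9 ≈ -203.56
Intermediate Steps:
a = -7 (a = -8 + (1/3)*3 = -8 + 1 = -7)
M(c, b) = -2 + 1/(2 + b) + b*c (M(c, b) = -2 + (c*b + 1/(2 + b)) = -2 + (b*c + 1/(2 + b)) = -2 + (1/(2 + b) + b*c) = -2 + 1/(2 + b) + b*c)
B(E) = -458/9 (B(E) = (-3 - 2*7 - 7*7**2 + 2*7*(-7))/(2 + 7) = (-3 - 14 - 7*49 - 98)/9 = (-3 - 14 - 343 - 98)/9 = (1/9)*(-458) = -458/9)
B(-38)*4 = -458/9*4 = -1832/9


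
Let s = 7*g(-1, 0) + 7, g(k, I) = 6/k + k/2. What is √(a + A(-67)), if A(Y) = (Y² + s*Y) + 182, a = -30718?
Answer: 3*I*√10430/2 ≈ 153.19*I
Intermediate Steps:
g(k, I) = k/2 + 6/k (g(k, I) = 6/k + k*(½) = 6/k + k/2 = k/2 + 6/k)
s = -77/2 (s = 7*((½)*(-1) + 6/(-1)) + 7 = 7*(-½ + 6*(-1)) + 7 = 7*(-½ - 6) + 7 = 7*(-13/2) + 7 = -91/2 + 7 = -77/2 ≈ -38.500)
A(Y) = 182 + Y² - 77*Y/2 (A(Y) = (Y² - 77*Y/2) + 182 = 182 + Y² - 77*Y/2)
√(a + A(-67)) = √(-30718 + (182 + (-67)² - 77/2*(-67))) = √(-30718 + (182 + 4489 + 5159/2)) = √(-30718 + 14501/2) = √(-46935/2) = 3*I*√10430/2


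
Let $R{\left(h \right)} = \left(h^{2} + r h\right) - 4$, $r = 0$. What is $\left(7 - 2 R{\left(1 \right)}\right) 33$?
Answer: $429$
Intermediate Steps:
$R{\left(h \right)} = -4 + h^{2}$ ($R{\left(h \right)} = \left(h^{2} + 0 h\right) - 4 = \left(h^{2} + 0\right) - 4 = h^{2} - 4 = -4 + h^{2}$)
$\left(7 - 2 R{\left(1 \right)}\right) 33 = \left(7 - 2 \left(-4 + 1^{2}\right)\right) 33 = \left(7 - 2 \left(-4 + 1\right)\right) 33 = \left(7 - -6\right) 33 = \left(7 + 6\right) 33 = 13 \cdot 33 = 429$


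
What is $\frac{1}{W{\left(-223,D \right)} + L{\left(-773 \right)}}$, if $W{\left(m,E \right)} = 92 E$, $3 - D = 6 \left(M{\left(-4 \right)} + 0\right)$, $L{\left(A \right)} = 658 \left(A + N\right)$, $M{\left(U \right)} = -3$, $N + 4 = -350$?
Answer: $- \frac{1}{739634} \approx -1.352 \cdot 10^{-6}$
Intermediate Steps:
$N = -354$ ($N = -4 - 350 = -354$)
$L{\left(A \right)} = -232932 + 658 A$ ($L{\left(A \right)} = 658 \left(A - 354\right) = 658 \left(-354 + A\right) = -232932 + 658 A$)
$D = 21$ ($D = 3 - 6 \left(-3 + 0\right) = 3 - 6 \left(-3\right) = 3 - -18 = 3 + 18 = 21$)
$\frac{1}{W{\left(-223,D \right)} + L{\left(-773 \right)}} = \frac{1}{92 \cdot 21 + \left(-232932 + 658 \left(-773\right)\right)} = \frac{1}{1932 - 741566} = \frac{1}{-739634} = - \frac{1}{739634}$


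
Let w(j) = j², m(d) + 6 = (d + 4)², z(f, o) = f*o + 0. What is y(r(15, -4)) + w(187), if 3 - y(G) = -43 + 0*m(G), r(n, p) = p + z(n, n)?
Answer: 35015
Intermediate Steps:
z(f, o) = f*o
m(d) = -6 + (4 + d)² (m(d) = -6 + (d + 4)² = -6 + (4 + d)²)
r(n, p) = p + n² (r(n, p) = p + n*n = p + n²)
y(G) = 46 (y(G) = 3 - (-43 + 0*(-6 + (4 + G)²)) = 3 - (-43 + 0) = 3 - 1*(-43) = 3 + 43 = 46)
y(r(15, -4)) + w(187) = 46 + 187² = 46 + 34969 = 35015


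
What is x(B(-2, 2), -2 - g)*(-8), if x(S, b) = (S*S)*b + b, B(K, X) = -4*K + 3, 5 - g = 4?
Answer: 2928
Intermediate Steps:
g = 1 (g = 5 - 1*4 = 5 - 4 = 1)
B(K, X) = 3 - 4*K
x(S, b) = b + b*S² (x(S, b) = S²*b + b = b*S² + b = b + b*S²)
x(B(-2, 2), -2 - g)*(-8) = ((-2 - 1*1)*(1 + (3 - 4*(-2))²))*(-8) = ((-2 - 1)*(1 + (3 + 8)²))*(-8) = -3*(1 + 11²)*(-8) = -3*(1 + 121)*(-8) = -3*122*(-8) = -366*(-8) = 2928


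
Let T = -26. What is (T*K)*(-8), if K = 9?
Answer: 1872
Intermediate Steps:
(T*K)*(-8) = -26*9*(-8) = -234*(-8) = 1872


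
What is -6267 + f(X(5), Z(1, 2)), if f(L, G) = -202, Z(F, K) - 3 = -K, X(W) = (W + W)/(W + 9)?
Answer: -6469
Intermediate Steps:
X(W) = 2*W/(9 + W) (X(W) = (2*W)/(9 + W) = 2*W/(9 + W))
Z(F, K) = 3 - K
-6267 + f(X(5), Z(1, 2)) = -6267 - 202 = -6469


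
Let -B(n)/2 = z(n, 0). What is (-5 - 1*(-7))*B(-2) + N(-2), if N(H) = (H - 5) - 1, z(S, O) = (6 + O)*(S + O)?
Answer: 40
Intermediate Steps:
z(S, O) = (6 + O)*(O + S)
N(H) = -6 + H (N(H) = (-5 + H) - 1 = -6 + H)
B(n) = -12*n (B(n) = -2*(0**2 + 6*0 + 6*n + 0*n) = -2*(0 + 0 + 6*n + 0) = -12*n)
(-5 - 1*(-7))*B(-2) + N(-2) = (-5 - 1*(-7))*(-12*(-2)) + (-6 - 2) = (-5 + 7)*24 - 8 = 2*24 - 8 = 48 - 8 = 40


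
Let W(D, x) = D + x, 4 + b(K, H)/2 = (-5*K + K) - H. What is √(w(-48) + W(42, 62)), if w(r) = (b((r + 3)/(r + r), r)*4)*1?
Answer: 21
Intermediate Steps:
b(K, H) = -8 - 8*K - 2*H (b(K, H) = -8 + 2*((-5*K + K) - H) = -8 + 2*(-4*K - H) = -8 + 2*(-H - 4*K) = -8 + (-8*K - 2*H) = -8 - 8*K - 2*H)
w(r) = -32 - 8*r - 16*(3 + r)/r (w(r) = ((-8 - 8*(r + 3)/(r + r) - 2*r)*4)*1 = ((-8 - 8*(3 + r)/(2*r) - 2*r)*4)*1 = ((-8 - 8*(3 + r)*1/(2*r) - 2*r)*4)*1 = ((-8 - 4*(3 + r)/r - 2*r)*4)*1 = ((-8 - 2*r - 4*(3 + r)/r)*4)*1 = (-32 - 8*r - 16*(3 + r)/r)*1 = -32 - 8*r - 16*(3 + r)/r)
√(w(-48) + W(42, 62)) = √((-48 - 48/(-48) - 8*(-48)) + (42 + 62)) = √((-48 - 48*(-1/48) + 384) + 104) = √((-48 + 1 + 384) + 104) = √(337 + 104) = √441 = 21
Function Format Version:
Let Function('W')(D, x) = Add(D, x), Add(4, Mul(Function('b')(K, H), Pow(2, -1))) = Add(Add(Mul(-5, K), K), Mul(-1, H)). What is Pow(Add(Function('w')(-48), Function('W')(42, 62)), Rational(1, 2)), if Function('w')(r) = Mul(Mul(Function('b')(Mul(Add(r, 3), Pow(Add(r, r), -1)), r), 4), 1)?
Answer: 21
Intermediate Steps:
Function('b')(K, H) = Add(-8, Mul(-8, K), Mul(-2, H)) (Function('b')(K, H) = Add(-8, Mul(2, Add(Add(Mul(-5, K), K), Mul(-1, H)))) = Add(-8, Mul(2, Add(Mul(-4, K), Mul(-1, H)))) = Add(-8, Mul(2, Add(Mul(-1, H), Mul(-4, K)))) = Add(-8, Add(Mul(-8, K), Mul(-2, H))) = Add(-8, Mul(-8, K), Mul(-2, H)))
Function('w')(r) = Add(-32, Mul(-8, r), Mul(-16, Pow(r, -1), Add(3, r))) (Function('w')(r) = Mul(Mul(Add(-8, Mul(-8, Mul(Add(r, 3), Pow(Add(r, r), -1))), Mul(-2, r)), 4), 1) = Mul(Mul(Add(-8, Mul(-8, Mul(Add(3, r), Pow(Mul(2, r), -1))), Mul(-2, r)), 4), 1) = Mul(Mul(Add(-8, Mul(-8, Mul(Add(3, r), Mul(Rational(1, 2), Pow(r, -1)))), Mul(-2, r)), 4), 1) = Mul(Mul(Add(-8, Mul(-8, Mul(Rational(1, 2), Pow(r, -1), Add(3, r))), Mul(-2, r)), 4), 1) = Mul(Mul(Add(-8, Mul(-4, Pow(r, -1), Add(3, r)), Mul(-2, r)), 4), 1) = Mul(Mul(Add(-8, Mul(-2, r), Mul(-4, Pow(r, -1), Add(3, r))), 4), 1) = Mul(Add(-32, Mul(-8, r), Mul(-16, Pow(r, -1), Add(3, r))), 1) = Add(-32, Mul(-8, r), Mul(-16, Pow(r, -1), Add(3, r))))
Pow(Add(Function('w')(-48), Function('W')(42, 62)), Rational(1, 2)) = Pow(Add(Add(-48, Mul(-48, Pow(-48, -1)), Mul(-8, -48)), Add(42, 62)), Rational(1, 2)) = Pow(Add(Add(-48, Mul(-48, Rational(-1, 48)), 384), 104), Rational(1, 2)) = Pow(Add(Add(-48, 1, 384), 104), Rational(1, 2)) = Pow(Add(337, 104), Rational(1, 2)) = Pow(441, Rational(1, 2)) = 21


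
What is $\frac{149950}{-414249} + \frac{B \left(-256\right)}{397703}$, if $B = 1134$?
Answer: $- \frac{179893706546}{164748070047} \approx -1.0919$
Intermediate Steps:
$\frac{149950}{-414249} + \frac{B \left(-256\right)}{397703} = \frac{149950}{-414249} + \frac{1134 \left(-256\right)}{397703} = 149950 \left(- \frac{1}{414249}\right) - \frac{290304}{397703} = - \frac{149950}{414249} - \frac{290304}{397703} = - \frac{179893706546}{164748070047}$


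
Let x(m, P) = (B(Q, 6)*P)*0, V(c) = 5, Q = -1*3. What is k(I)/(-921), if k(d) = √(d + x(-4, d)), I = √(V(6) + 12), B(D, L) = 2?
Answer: -17^(¼)/921 ≈ -0.0022047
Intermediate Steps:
Q = -3
x(m, P) = 0 (x(m, P) = (2*P)*0 = 0)
I = √17 (I = √(5 + 12) = √17 ≈ 4.1231)
k(d) = √d (k(d) = √(d + 0) = √d)
k(I)/(-921) = √(√17)/(-921) = 17^(¼)*(-1/921) = -17^(¼)/921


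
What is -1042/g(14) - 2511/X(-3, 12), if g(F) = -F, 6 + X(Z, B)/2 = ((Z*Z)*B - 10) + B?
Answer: 90791/1456 ≈ 62.356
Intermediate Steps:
X(Z, B) = -32 + 2*B + 2*B*Z² (X(Z, B) = -12 + 2*(((Z*Z)*B - 10) + B) = -12 + 2*((Z²*B - 10) + B) = -12 + 2*((B*Z² - 10) + B) = -12 + 2*((-10 + B*Z²) + B) = -12 + 2*(-10 + B + B*Z²) = -12 + (-20 + 2*B + 2*B*Z²) = -32 + 2*B + 2*B*Z²)
-1042/g(14) - 2511/X(-3, 12) = -1042/((-1*14)) - 2511/(-32 + 2*12 + 2*12*(-3)²) = -1042/(-14) - 2511/(-32 + 24 + 2*12*9) = -1042*(-1/14) - 2511/(-32 + 24 + 216) = 521/7 - 2511/208 = 90791/1456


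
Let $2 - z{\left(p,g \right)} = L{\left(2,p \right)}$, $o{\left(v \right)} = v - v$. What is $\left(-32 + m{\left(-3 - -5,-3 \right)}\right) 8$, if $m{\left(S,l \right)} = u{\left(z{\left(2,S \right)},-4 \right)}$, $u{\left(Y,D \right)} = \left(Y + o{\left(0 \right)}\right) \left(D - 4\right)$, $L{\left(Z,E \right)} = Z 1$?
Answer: $-256$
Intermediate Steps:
$o{\left(v \right)} = 0$
$L{\left(Z,E \right)} = Z$
$z{\left(p,g \right)} = 0$ ($z{\left(p,g \right)} = 2 - 2 = 0$)
$u{\left(Y,D \right)} = Y \left(-4 + D\right)$ ($u{\left(Y,D \right)} = \left(Y + 0\right) \left(D - 4\right) = Y \left(-4 + D\right)$)
$m{\left(S,l \right)} = 0$ ($m{\left(S,l \right)} = 0 \left(-4 - 4\right) = 0 \left(-8\right) = 0$)
$\left(-32 + m{\left(-3 - -5,-3 \right)}\right) 8 = \left(-32 + 0\right) 8 = \left(-32\right) 8 = -256$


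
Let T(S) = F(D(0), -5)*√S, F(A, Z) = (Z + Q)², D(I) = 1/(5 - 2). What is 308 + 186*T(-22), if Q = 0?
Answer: 308 + 4650*I*√22 ≈ 308.0 + 21810.0*I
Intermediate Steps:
D(I) = ⅓ (D(I) = 1/3 = ⅓)
F(A, Z) = Z² (F(A, Z) = (Z + 0)² = Z²)
T(S) = 25*√S (T(S) = (-5)²*√S = 25*√S)
308 + 186*T(-22) = 308 + 186*(25*√(-22)) = 308 + 186*(25*(I*√22)) = 308 + 186*(25*I*√22) = 308 + 4650*I*√22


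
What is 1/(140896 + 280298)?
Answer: 1/421194 ≈ 2.3742e-6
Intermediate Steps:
1/(140896 + 280298) = 1/421194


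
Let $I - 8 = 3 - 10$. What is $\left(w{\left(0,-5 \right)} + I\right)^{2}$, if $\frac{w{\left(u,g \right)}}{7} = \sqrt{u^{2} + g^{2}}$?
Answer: $1296$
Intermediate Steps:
$w{\left(u,g \right)} = 7 \sqrt{g^{2} + u^{2}}$ ($w{\left(u,g \right)} = 7 \sqrt{u^{2} + g^{2}} = 7 \sqrt{g^{2} + u^{2}}$)
$I = 1$ ($I = 8 + \left(3 - 10\right) = 8 - 7 = 1$)
$\left(w{\left(0,-5 \right)} + I\right)^{2} = \left(7 \sqrt{\left(-5\right)^{2} + 0^{2}} + 1\right)^{2} = \left(7 \sqrt{25 + 0} + 1\right)^{2} = \left(7 \sqrt{25} + 1\right)^{2} = \left(7 \cdot 5 + 1\right)^{2} = \left(35 + 1\right)^{2} = 36^{2} = 1296$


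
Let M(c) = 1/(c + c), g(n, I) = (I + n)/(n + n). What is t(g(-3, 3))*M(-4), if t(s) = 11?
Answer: -11/8 ≈ -1.3750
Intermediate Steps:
g(n, I) = (I + n)/(2*n) (g(n, I) = (I + n)/((2*n)) = (I + n)*(1/(2*n)) = (I + n)/(2*n))
M(c) = 1/(2*c)
t(g(-3, 3))*M(-4) = 11*((1/2)/(-4)) = 11*((1/2)*(-1/4)) = 11*(-1/8) = -11/8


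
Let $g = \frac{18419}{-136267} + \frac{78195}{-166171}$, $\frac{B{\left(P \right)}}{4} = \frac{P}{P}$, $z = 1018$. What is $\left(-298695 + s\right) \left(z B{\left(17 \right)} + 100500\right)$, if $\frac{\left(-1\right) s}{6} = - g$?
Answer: $- \frac{707285214677028774228}{22643623657} \approx -3.1236 \cdot 10^{10}$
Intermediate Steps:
$B{\left(P \right)} = 4$ ($B{\left(P \right)} = 4 \frac{P}{P} = 4 \cdot 1 = 4$)
$g = - \frac{13716101714}{22643623657}$ ($g = 18419 \left(- \frac{1}{136267}\right) + 78195 \left(- \frac{1}{166171}\right) = - \frac{18419}{136267} - \frac{78195}{166171} = - \frac{13716101714}{22643623657} \approx -0.60574$)
$s = - \frac{82296610284}{22643623657}$ ($s = - 6 \left(\left(-1\right) \left(- \frac{13716101714}{22643623657}\right)\right) = \left(-6\right) \frac{13716101714}{22643623657} = - \frac{82296610284}{22643623657} \approx -3.6344$)
$\left(-298695 + s\right) \left(z B{\left(17 \right)} + 100500\right) = \left(-298695 - \frac{82296610284}{22643623657}\right) \left(1018 \cdot 4 + 100500\right) = - \frac{6763619464837899 \left(4072 + 100500\right)}{22643623657} = \left(- \frac{6763619464837899}{22643623657}\right) 104572 = - \frac{707285214677028774228}{22643623657}$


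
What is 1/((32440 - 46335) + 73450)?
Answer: 1/59555 ≈ 1.6791e-5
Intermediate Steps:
1/((32440 - 46335) + 73450) = 1/(-13895 + 73450) = 1/59555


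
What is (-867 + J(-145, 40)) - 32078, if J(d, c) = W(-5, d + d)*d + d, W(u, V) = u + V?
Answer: 9685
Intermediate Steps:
W(u, V) = V + u
J(d, c) = d + d*(-5 + 2*d) (J(d, c) = ((d + d) - 5)*d + d = (2*d - 5)*d + d = (-5 + 2*d)*d + d = d*(-5 + 2*d) + d = d + d*(-5 + 2*d))
(-867 + J(-145, 40)) - 32078 = (-867 + 2*(-145)*(-2 - 145)) - 32078 = (-867 + 2*(-145)*(-147)) - 32078 = (-867 + 42630) - 32078 = 41763 - 32078 = 9685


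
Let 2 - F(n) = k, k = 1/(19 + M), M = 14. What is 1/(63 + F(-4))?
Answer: 33/2144 ≈ 0.015392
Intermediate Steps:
k = 1/33 (k = 1/(19 + 14) = 1/33 ≈ 0.030303)
F(n) = 65/33 (F(n) = 2 - 1*1/33 = 2 - 1/33 = 65/33)
1/(63 + F(-4)) = 1/(63 + 65/33) = 1/(2144/33) = 33/2144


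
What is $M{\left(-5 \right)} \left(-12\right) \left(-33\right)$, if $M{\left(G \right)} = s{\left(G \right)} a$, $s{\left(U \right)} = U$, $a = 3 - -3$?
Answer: $-11880$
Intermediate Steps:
$a = 6$ ($a = 3 + 3 = 6$)
$M{\left(G \right)} = 6 G$ ($M{\left(G \right)} = G 6 = 6 G$)
$M{\left(-5 \right)} \left(-12\right) \left(-33\right) = 6 \left(-5\right) \left(-12\right) \left(-33\right) = \left(-30\right) \left(-12\right) \left(-33\right) = 360 \left(-33\right) = -11880$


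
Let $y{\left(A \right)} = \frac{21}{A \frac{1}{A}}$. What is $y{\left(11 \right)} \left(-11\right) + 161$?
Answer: $-70$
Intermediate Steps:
$y{\left(A \right)} = 21$ ($y{\left(A \right)} = \frac{21}{1} = 21 \cdot 1 = 21$)
$y{\left(11 \right)} \left(-11\right) + 161 = 21 \left(-11\right) + 161 = -231 + 161 = -70$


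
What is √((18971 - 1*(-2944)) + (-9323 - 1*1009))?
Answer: 9*√143 ≈ 107.62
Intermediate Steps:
√((18971 - 1*(-2944)) + (-9323 - 1*1009)) = √((18971 + 2944) + (-9323 - 1009)) = √(21915 - 10332) = √11583 = 9*√143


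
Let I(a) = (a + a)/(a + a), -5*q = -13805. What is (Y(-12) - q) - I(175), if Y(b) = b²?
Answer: -2618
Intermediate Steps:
q = 2761 (q = -⅕*(-13805) = 2761)
I(a) = 1 (I(a) = (2*a)/((2*a)) = (2*a)*(1/(2*a)) = 1)
(Y(-12) - q) - I(175) = ((-12)² - 1*2761) - 1*1 = (144 - 2761) - 1 = -2617 - 1 = -2618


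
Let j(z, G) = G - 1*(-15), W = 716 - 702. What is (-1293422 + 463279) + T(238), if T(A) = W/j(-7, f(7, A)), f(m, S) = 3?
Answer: -7471280/9 ≈ -8.3014e+5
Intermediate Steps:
W = 14
j(z, G) = 15 + G (j(z, G) = G + 15 = 15 + G)
T(A) = 7/9 (T(A) = 14/(15 + 3) = 14/18 = 14*(1/18) = 7/9)
(-1293422 + 463279) + T(238) = (-1293422 + 463279) + 7/9 = -830143 + 7/9 = -7471280/9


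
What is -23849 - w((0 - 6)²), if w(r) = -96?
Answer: -23753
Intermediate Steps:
-23849 - w((0 - 6)²) = -23849 - 1*(-96) = -23849 + 96 = -23753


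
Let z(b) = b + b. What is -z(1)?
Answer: -2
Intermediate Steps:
z(b) = 2*b
-z(1) = -2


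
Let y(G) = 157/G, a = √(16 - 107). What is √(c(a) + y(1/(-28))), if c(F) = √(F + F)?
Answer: √(-4396 + √2*91^(¼)*√I) ≈ 0.0233 + 66.279*I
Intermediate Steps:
a = I*√91 (a = √(-91) = I*√91 ≈ 9.5394*I)
c(F) = √2*√F (c(F) = √(2*F) = √2*√F)
√(c(a) + y(1/(-28))) = √(√2*√(I*√91) + 157/(1/(-28))) = √(√2*(91^(¼)*√I) + 157/(-1/28)) = √(√2*91^(¼)*√I + 157*(-28)) = √(√2*91^(¼)*√I - 4396) = √(-4396 + √2*91^(¼)*√I)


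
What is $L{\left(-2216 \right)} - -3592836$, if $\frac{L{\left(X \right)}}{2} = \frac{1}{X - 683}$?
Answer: $\frac{10415631562}{2899} \approx 3.5928 \cdot 10^{6}$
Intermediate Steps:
$L{\left(X \right)} = \frac{2}{-683 + X}$ ($L{\left(X \right)} = \frac{2}{X - 683} = \frac{2}{-683 + X}$)
$L{\left(-2216 \right)} - -3592836 = \frac{2}{-683 - 2216} - -3592836 = \frac{2}{-2899} + 3592836 = 2 \left(- \frac{1}{2899}\right) + 3592836 = - \frac{2}{2899} + 3592836 = \frac{10415631562}{2899}$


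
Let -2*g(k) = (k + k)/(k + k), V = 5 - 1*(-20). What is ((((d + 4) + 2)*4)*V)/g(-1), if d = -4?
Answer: -400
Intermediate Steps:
V = 25 (V = 5 + 20 = 25)
g(k) = -1/2 (g(k) = -(k + k)/(2*(k + k)) = -2*k/(2*(2*k)) = -2*k*1/(2*k)/2 = -1/2*1 = -1/2)
((((d + 4) + 2)*4)*V)/g(-1) = ((((-4 + 4) + 2)*4)*25)/(-1/2) = (((0 + 2)*4)*25)*(-2) = ((2*4)*25)*(-2) = (8*25)*(-2) = 200*(-2) = -400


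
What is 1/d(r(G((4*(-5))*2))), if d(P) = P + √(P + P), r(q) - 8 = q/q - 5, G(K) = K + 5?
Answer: ½ - √2/4 ≈ 0.14645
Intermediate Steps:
G(K) = 5 + K
r(q) = 4 (r(q) = 8 + (q/q - 5) = 8 + (1 - 5) = 8 - 4 = 4)
d(P) = P + √2*√P (d(P) = P + √(2*P) = P + √2*√P)
1/d(r(G((4*(-5))*2))) = 1/(4 + √2*√4) = 1/(4 + √2*2) = 1/(4 + 2*√2)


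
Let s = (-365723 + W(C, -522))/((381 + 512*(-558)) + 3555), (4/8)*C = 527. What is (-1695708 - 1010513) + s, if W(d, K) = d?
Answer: -762504464291/281760 ≈ -2.7062e+6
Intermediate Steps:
C = 1054 (C = 2*527 = 1054)
s = 364669/281760 (s = (-365723 + 1054)/((381 + 512*(-558)) + 3555) = -364669/((381 - 285696) + 3555) = -364669/(-285315 + 3555) = -364669/(-281760) = -364669*(-1/281760) = 364669/281760 ≈ 1.2943)
(-1695708 - 1010513) + s = (-1695708 - 1010513) + 364669/281760 = -2706221 + 364669/281760 = -762504464291/281760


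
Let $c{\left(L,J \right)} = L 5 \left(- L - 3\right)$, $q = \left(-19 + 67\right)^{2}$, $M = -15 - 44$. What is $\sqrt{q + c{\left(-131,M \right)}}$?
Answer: $56 i \sqrt{26} \approx 285.54 i$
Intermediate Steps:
$M = -59$ ($M = -15 - 44 = -59$)
$q = 2304$ ($q = 48^{2} = 2304$)
$c{\left(L,J \right)} = 5 L \left(-3 - L\right)$ ($c{\left(L,J \right)} = 5 L \left(- L - 3\right) = 5 L \left(-3 - L\right)$)
$\sqrt{q + c{\left(-131,M \right)}} = \sqrt{2304 - - 655 \left(3 - 131\right)} = \sqrt{2304 - \left(-655\right) \left(-128\right)} = \sqrt{2304 - 83840} = \sqrt{-81536} = 56 i \sqrt{26}$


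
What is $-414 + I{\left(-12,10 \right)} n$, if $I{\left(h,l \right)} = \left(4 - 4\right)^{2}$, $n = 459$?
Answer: $-414$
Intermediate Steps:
$I{\left(h,l \right)} = 0$ ($I{\left(h,l \right)} = 0^{2} = 0$)
$-414 + I{\left(-12,10 \right)} n = -414 + 0 \cdot 459 = -414 + 0 = -414$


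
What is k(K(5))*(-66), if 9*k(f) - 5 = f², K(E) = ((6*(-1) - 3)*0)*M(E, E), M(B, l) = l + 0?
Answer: -110/3 ≈ -36.667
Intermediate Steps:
M(B, l) = l
K(E) = 0 (K(E) = ((6*(-1) - 3)*0)*E = ((-6 - 3)*0)*E = (-9*0)*E = 0*E = 0)
k(f) = 5/9 + f²/9
k(K(5))*(-66) = (5/9 + (⅑)*0²)*(-66) = (5/9 + (⅑)*0)*(-66) = (5/9 + 0)*(-66) = (5/9)*(-66) = -110/3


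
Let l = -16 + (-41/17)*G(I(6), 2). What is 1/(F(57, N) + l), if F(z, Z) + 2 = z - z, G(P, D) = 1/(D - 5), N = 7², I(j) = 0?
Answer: -51/877 ≈ -0.058153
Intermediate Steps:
N = 49
G(P, D) = 1/(-5 + D)
F(z, Z) = -2 (F(z, Z) = -2 + (z - z) = -2 + 0 = -2)
l = -775/51 (l = -16 + (-41/17)/(-5 + 2) = -16 - 41*1/17/(-3) = -16 - 41/17*(-⅓) = -16 + 41/51 = -775/51 ≈ -15.196)
1/(F(57, N) + l) = 1/(-2 - 775/51) = 1/(-877/51) = -51/877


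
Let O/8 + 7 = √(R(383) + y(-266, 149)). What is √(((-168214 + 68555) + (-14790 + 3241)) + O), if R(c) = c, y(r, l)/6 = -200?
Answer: 2*√(-27816 + 2*I*√817) ≈ 0.34276 + 333.56*I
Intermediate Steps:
y(r, l) = -1200 (y(r, l) = 6*(-200) = -1200)
O = -56 + 8*I*√817 (O = -56 + 8*√(383 - 1200) = -56 + 8*√(-817) = -56 + 8*(I*√817) = -56 + 8*I*√817 ≈ -56.0 + 228.67*I)
√(((-168214 + 68555) + (-14790 + 3241)) + O) = √(((-168214 + 68555) + (-14790 + 3241)) + (-56 + 8*I*√817)) = √((-99659 - 11549) + (-56 + 8*I*√817)) = √(-111208 + (-56 + 8*I*√817)) = √(-111264 + 8*I*√817)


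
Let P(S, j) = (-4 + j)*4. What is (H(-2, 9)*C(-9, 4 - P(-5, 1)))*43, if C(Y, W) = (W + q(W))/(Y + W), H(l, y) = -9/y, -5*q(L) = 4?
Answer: -3268/35 ≈ -93.371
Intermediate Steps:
q(L) = -4/5 (q(L) = -1/5*4 = -4/5)
P(S, j) = -16 + 4*j
C(Y, W) = (-4/5 + W)/(W + Y) (C(Y, W) = (W - 4/5)/(Y + W) = (-4/5 + W)/(W + Y))
(H(-2, 9)*C(-9, 4 - P(-5, 1)))*43 = ((-9/9)*((-4/5 + (4 - (-16 + 4*1)))/((4 - (-16 + 4*1)) - 9)))*43 = ((-9*1/9)*((-4/5 + (4 - (-16 + 4)))/((4 - (-16 + 4)) - 9)))*43 = -(-4/5 + (4 - 1*(-12)))/((4 - 1*(-12)) - 9)*43 = -(-4/5 + (4 + 12))/((4 + 12) - 9)*43 = -(-4/5 + 16)/(16 - 9)*43 = -76/(7*5)*43 = -1*76/35*43 = -76/35*43 = -3268/35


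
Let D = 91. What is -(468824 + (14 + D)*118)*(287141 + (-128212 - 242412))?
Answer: 40173188362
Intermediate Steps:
-(468824 + (14 + D)*118)*(287141 + (-128212 - 242412)) = -(468824 + (14 + 91)*118)*(287141 + (-128212 - 242412)) = -(468824 + 105*118)*(287141 - 370624) = -(468824 + 12390)*(-83483) = -481214*(-83483) = -1*(-40173188362) = 40173188362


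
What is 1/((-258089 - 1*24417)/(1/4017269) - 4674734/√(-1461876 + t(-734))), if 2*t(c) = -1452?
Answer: -414977701720382157/470959271011882839550787630587 - 2337367*I*√1462602/941918542023765679101575261174 ≈ -8.8113e-13 - 3.0011e-21*I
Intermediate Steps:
t(c) = -726 (t(c) = (½)*(-1452) = -726)
1/((-258089 - 1*24417)/(1/4017269) - 4674734/√(-1461876 + t(-734))) = 1/((-258089 - 1*24417)/(1/4017269) - 4674734/√(-1461876 - 726)) = 1/((-258089 - 24417)/(1/4017269) - 4674734*(-I*√1462602/1462602)) = 1/(-282506*4017269 - 4674734*(-I*√1462602/1462602)) = 1/(-1134902596114 - (-2337367)*I*√1462602/731301) = 1/(-1134902596114 + 2337367*I*√1462602/731301)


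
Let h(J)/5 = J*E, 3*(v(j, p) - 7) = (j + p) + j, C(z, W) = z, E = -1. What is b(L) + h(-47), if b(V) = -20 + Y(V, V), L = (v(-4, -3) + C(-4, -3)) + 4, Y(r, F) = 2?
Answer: 217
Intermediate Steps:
v(j, p) = 7 + p/3 + 2*j/3 (v(j, p) = 7 + ((j + p) + j)/3 = 7 + (p + 2*j)/3 = 7 + (p/3 + 2*j/3) = 7 + p/3 + 2*j/3)
L = 10/3 (L = ((7 + (⅓)*(-3) + (⅔)*(-4)) - 4) + 4 = ((7 - 1 - 8/3) - 4) + 4 = (10/3 - 4) + 4 = -⅔ + 4 = 10/3 ≈ 3.3333)
h(J) = -5*J (h(J) = 5*(J*(-1)) = 5*(-J) = -5*J)
b(V) = -18 (b(V) = -20 + 2 = -18)
b(L) + h(-47) = -18 - 5*(-47) = -18 + 235 = 217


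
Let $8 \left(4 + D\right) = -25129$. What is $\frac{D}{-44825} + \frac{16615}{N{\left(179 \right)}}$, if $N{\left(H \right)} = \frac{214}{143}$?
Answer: $\frac{426009630727}{38370200} \approx 11103.0$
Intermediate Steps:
$N{\left(H \right)} = \frac{214}{143}$ ($N{\left(H \right)} = 214 \cdot \frac{1}{143} = \frac{214}{143}$)
$D = - \frac{25161}{8}$ ($D = -4 + \frac{1}{8} \left(-25129\right) = -4 - \frac{25129}{8} = - \frac{25161}{8} \approx -3145.1$)
$\frac{D}{-44825} + \frac{16615}{N{\left(179 \right)}} = - \frac{25161}{8 \left(-44825\right)} + \frac{16615}{\frac{214}{143}} = \left(- \frac{25161}{8}\right) \left(- \frac{1}{44825}\right) + 16615 \cdot \frac{143}{214} = \frac{25161}{358600} + \frac{2375945}{214} = \frac{426009630727}{38370200}$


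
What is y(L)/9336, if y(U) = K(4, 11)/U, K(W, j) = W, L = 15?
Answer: 1/35010 ≈ 2.8563e-5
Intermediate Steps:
y(U) = 4/U
y(L)/9336 = (4/15)/9336 = (4*(1/15))*(1/9336) = (4/15)*(1/9336) = 1/35010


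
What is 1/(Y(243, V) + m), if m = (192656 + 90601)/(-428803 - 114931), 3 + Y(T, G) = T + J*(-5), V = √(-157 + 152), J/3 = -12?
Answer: 543734/228085023 ≈ 0.0023839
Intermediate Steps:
J = -36 (J = 3*(-12) = -36)
V = I*√5 (V = √(-5) = I*√5 ≈ 2.2361*I)
Y(T, G) = 177 + T (Y(T, G) = -3 + (T - 36*(-5)) = -3 + (T + 180) = -3 + (180 + T) = 177 + T)
m = -283257/543734 (m = 283257/(-543734) = 283257*(-1/543734) = -283257/543734 ≈ -0.52095)
1/(Y(243, V) + m) = 1/((177 + 243) - 283257/543734) = 1/(420 - 283257/543734) = 1/(228085023/543734) = 543734/228085023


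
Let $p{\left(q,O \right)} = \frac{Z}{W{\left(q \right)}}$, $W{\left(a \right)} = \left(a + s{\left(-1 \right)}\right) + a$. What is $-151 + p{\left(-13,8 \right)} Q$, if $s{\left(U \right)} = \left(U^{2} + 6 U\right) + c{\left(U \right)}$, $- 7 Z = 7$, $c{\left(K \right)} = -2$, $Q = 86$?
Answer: $- \frac{4897}{33} \approx -148.39$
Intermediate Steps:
$Z = -1$ ($Z = \left(- \frac{1}{7}\right) 7 = -1$)
$s{\left(U \right)} = -2 + U^{2} + 6 U$ ($s{\left(U \right)} = \left(U^{2} + 6 U\right) - 2 = -2 + U^{2} + 6 U$)
$W{\left(a \right)} = -7 + 2 a$ ($W{\left(a \right)} = \left(a + \left(-2 + \left(-1\right)^{2} + 6 \left(-1\right)\right)\right) + a = \left(a - 7\right) + a = \left(-7 + a\right) + a = -7 + 2 a$)
$p{\left(q,O \right)} = - \frac{1}{-7 + 2 q}$
$-151 + p{\left(-13,8 \right)} Q = -151 + - \frac{1}{-7 + 2 \left(-13\right)} 86 = -151 + - \frac{1}{-7 - 26} \cdot 86 = -151 + - \frac{1}{-33} \cdot 86 = -151 + \left(-1\right) \left(- \frac{1}{33}\right) 86 = -151 + \frac{1}{33} \cdot 86 = -151 + \frac{86}{33} = - \frac{4897}{33}$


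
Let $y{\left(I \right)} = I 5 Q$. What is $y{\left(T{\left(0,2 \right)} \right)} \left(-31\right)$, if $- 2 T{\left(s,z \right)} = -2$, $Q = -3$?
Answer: $465$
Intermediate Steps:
$T{\left(s,z \right)} = 1$ ($T{\left(s,z \right)} = \left(- \frac{1}{2}\right) \left(-2\right) = 1$)
$y{\left(I \right)} = - 15 I$ ($y{\left(I \right)} = I 5 \left(-3\right) = 5 I \left(-3\right) = - 15 I$)
$y{\left(T{\left(0,2 \right)} \right)} \left(-31\right) = \left(-15\right) 1 \left(-31\right) = \left(-15\right) \left(-31\right) = 465$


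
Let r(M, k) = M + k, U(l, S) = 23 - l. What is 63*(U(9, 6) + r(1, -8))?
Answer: 441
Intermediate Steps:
63*(U(9, 6) + r(1, -8)) = 63*((23 - 1*9) + (1 - 8)) = 63*((23 - 9) - 7) = 63*(14 - 7) = 63*7 = 441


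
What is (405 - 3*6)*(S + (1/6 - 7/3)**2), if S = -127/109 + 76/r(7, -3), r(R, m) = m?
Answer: -3679037/436 ≈ -8438.2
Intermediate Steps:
S = -8665/327 (S = -127/109 + 76/(-3) = -127*1/109 + 76*(-1/3) = -127/109 - 76/3 = -8665/327 ≈ -26.498)
(405 - 3*6)*(S + (1/6 - 7/3)**2) = (405 - 3*6)*(-8665/327 + (1/6 - 7/3)**2) = (405 - 18)*(-8665/327 + (1*(1/6) - 7*1/3)**2) = 387*(-8665/327 + (1/6 - 7/3)**2) = 387*(-8665/327 + (-13/6)**2) = 387*(-8665/327 + 169/36) = 387*(-85559/3924) = -3679037/436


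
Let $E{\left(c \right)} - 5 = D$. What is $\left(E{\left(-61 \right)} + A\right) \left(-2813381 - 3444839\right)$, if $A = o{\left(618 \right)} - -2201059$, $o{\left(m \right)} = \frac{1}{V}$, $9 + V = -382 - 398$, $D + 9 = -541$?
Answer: $- \frac{10865556265829900}{789} \approx -1.3771 \cdot 10^{13}$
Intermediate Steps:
$D = -550$ ($D = -9 - 541 = -550$)
$E{\left(c \right)} = -545$ ($E{\left(c \right)} = 5 - 550 = -545$)
$V = -789$ ($V = -9 - 780 = -789$)
$o{\left(m \right)} = - \frac{1}{789}$ ($o{\left(m \right)} = \frac{1}{-789} = - \frac{1}{789}$)
$A = \frac{1736635550}{789}$ ($A = - \frac{1}{789} - -2201059 = - \frac{1}{789} + 2201059 = \frac{1736635550}{789} \approx 2.2011 \cdot 10^{6}$)
$\left(E{\left(-61 \right)} + A\right) \left(-2813381 - 3444839\right) = \left(-545 + \frac{1736635550}{789}\right) \left(-2813381 - 3444839\right) = \frac{1736205545}{789} \left(-6258220\right) = - \frac{10865556265829900}{789}$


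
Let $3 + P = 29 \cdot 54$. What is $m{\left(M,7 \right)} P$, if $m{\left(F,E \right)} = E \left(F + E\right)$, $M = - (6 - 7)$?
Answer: $87528$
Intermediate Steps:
$P = 1563$ ($P = -3 + 29 \cdot 54 = -3 + 1566 = 1563$)
$M = 1$ ($M = - (6 - 7) = \left(-1\right) \left(-1\right) = 1$)
$m{\left(F,E \right)} = E \left(E + F\right)$
$m{\left(M,7 \right)} P = 7 \left(7 + 1\right) 1563 = 7 \cdot 8 \cdot 1563 = 56 \cdot 1563 = 87528$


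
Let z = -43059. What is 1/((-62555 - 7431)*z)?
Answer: 1/3013527174 ≈ 3.3184e-10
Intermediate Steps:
1/((-62555 - 7431)*z) = 1/(-62555 - 7431*(-43059)) = -1/43059/(-69986) = -1/69986*(-1/43059) = 1/3013527174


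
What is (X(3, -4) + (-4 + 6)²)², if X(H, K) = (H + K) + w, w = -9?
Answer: 36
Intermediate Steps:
X(H, K) = -9 + H + K (X(H, K) = (H + K) - 9 = -9 + H + K)
(X(3, -4) + (-4 + 6)²)² = ((-9 + 3 - 4) + (-4 + 6)²)² = (-10 + 2²)² = (-10 + 4)² = (-6)² = 36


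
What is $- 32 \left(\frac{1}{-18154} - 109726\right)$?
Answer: $\frac{31871452880}{9077} \approx 3.5112 \cdot 10^{6}$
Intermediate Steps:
$- 32 \left(\frac{1}{-18154} - 109726\right) = - 32 \left(- \frac{1}{18154} - 109726\right) = \left(-32\right) \left(- \frac{1991965805}{18154}\right) = \frac{31871452880}{9077}$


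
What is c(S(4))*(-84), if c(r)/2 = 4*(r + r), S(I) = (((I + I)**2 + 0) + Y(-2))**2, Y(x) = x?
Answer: -5166336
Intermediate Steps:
S(I) = (-2 + 4*I**2)**2 (S(I) = (((I + I)**2 + 0) - 2)**2 = (((2*I)**2 + 0) - 2)**2 = ((4*I**2 + 0) - 2)**2 = (4*I**2 - 2)**2 = (-2 + 4*I**2)**2)
c(r) = 16*r (c(r) = 2*(4*(r + r)) = 2*(4*(2*r)) = 2*(8*r) = 16*r)
c(S(4))*(-84) = (16*(4*(-1 + 2*4**2)**2))*(-84) = (16*(4*(-1 + 2*16)**2))*(-84) = (16*(4*(-1 + 32)**2))*(-84) = (16*(4*31**2))*(-84) = (16*(4*961))*(-84) = (16*3844)*(-84) = 61504*(-84) = -5166336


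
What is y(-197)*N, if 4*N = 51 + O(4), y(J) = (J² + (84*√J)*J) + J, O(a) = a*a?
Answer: 646751 - 277179*I*√197 ≈ 6.4675e+5 - 3.8904e+6*I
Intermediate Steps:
O(a) = a²
y(J) = J + J² + 84*J^(3/2) (y(J) = (J² + 84*J^(3/2)) + J = J + J² + 84*J^(3/2))
N = 67/4 (N = (51 + 4²)/4 = (51 + 16)/4 = (¼)*67 = 67/4 ≈ 16.750)
y(-197)*N = (-197 + (-197)² + 84*(-197)^(3/2))*(67/4) = (-197 + 38809 + 84*(-197*I*√197))*(67/4) = (-197 + 38809 - 16548*I*√197)*(67/4) = (38612 - 16548*I*√197)*(67/4) = 646751 - 277179*I*√197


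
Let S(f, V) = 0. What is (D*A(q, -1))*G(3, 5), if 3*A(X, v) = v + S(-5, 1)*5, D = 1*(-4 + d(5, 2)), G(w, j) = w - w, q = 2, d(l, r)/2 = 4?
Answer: 0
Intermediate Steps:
d(l, r) = 8 (d(l, r) = 2*4 = 8)
G(w, j) = 0
D = 4 (D = 1*(-4 + 8) = 1*4 = 4)
A(X, v) = v/3 (A(X, v) = (v + 0*5)/3 = (v + 0)/3 = v/3)
(D*A(q, -1))*G(3, 5) = (4*((⅓)*(-1)))*0 = (4*(-⅓))*0 = -4/3*0 = 0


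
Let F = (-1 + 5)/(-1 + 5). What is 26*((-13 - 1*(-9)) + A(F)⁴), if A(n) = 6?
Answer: 33592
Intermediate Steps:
F = 1 (F = 4/4 = 4*(¼) = 1)
26*((-13 - 1*(-9)) + A(F)⁴) = 26*((-13 - 1*(-9)) + 6⁴) = 26*((-13 + 9) + 1296) = 26*(-4 + 1296) = 26*1292 = 33592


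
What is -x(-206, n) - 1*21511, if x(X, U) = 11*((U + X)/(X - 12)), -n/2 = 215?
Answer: -2348197/109 ≈ -21543.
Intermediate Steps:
n = -430 (n = -2*215 = -430)
x(X, U) = 11*(U + X)/(-12 + X) (x(X, U) = 11*((U + X)/(-12 + X)) = 11*(U + X)/(-12 + X))
-x(-206, n) - 1*21511 = -11*(-430 - 206)/(-12 - 206) - 1*21511 = -11*(-636)/(-218) - 21511 = -11*(-1)*(-636)/218 - 21511 = -1*3498/109 - 21511 = -3498/109 - 21511 = -2348197/109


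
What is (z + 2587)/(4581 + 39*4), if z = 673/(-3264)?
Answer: 8443295/15461568 ≈ 0.54608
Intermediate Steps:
z = -673/3264 (z = 673*(-1/3264) = -673/3264 ≈ -0.20619)
(z + 2587)/(4581 + 39*4) = (-673/3264 + 2587)/(4581 + 39*4) = 8443295/(3264*(4581 + 156)) = (8443295/3264)/4737 = (8443295/3264)*(1/4737) = 8443295/15461568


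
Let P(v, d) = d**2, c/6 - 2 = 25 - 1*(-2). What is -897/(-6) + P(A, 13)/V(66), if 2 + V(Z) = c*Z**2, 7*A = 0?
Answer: 56656249/378971 ≈ 149.50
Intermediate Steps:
A = 0 (A = (1/7)*0 = 0)
c = 174 (c = 12 + 6*(25 - 1*(-2)) = 12 + 6*(25 + 2) = 12 + 6*27 = 12 + 162 = 174)
V(Z) = -2 + 174*Z**2
-897/(-6) + P(A, 13)/V(66) = -897/(-6) + 13**2/(-2 + 174*66**2) = -897*(-1/6) + 169/(-2 + 174*4356) = 299/2 + 169/(-2 + 757944) = 299/2 + 169/757942 = 56656249/378971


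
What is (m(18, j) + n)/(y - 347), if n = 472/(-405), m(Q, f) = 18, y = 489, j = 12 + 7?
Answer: 3409/28755 ≈ 0.11855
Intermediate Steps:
j = 19
n = -472/405 (n = 472*(-1/405) = -472/405 ≈ -1.1654)
(m(18, j) + n)/(y - 347) = (18 - 472/405)/(489 - 347) = (6818/405)/142 = (6818/405)*(1/142) = 3409/28755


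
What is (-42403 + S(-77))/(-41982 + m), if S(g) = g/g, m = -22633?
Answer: 42402/64615 ≈ 0.65623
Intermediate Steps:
S(g) = 1
(-42403 + S(-77))/(-41982 + m) = (-42403 + 1)/(-41982 - 22633) = -42402/(-64615) = -42402*(-1/64615) = 42402/64615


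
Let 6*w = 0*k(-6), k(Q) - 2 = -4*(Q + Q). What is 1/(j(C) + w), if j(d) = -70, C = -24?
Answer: -1/70 ≈ -0.014286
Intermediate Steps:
k(Q) = 2 - 8*Q (k(Q) = 2 - 4*(Q + Q) = 2 - 8*Q)
w = 0 (w = (0*(2 - 8*(-6)))/6 = (0*(2 + 48))/6 = (0*50)/6 = (1/6)*0 = 0)
1/(j(C) + w) = 1/(-70 + 0) = 1/(-70) = -1/70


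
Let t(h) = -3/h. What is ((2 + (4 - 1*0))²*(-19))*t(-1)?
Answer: -2052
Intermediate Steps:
((2 + (4 - 1*0))²*(-19))*t(-1) = ((2 + (4 - 1*0))²*(-19))*(-3/(-1)) = ((2 + (4 + 0))²*(-19))*(-3*(-1)) = ((2 + 4)²*(-19))*3 = (6²*(-19))*3 = (36*(-19))*3 = -684*3 = -2052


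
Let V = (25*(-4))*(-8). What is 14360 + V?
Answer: 15160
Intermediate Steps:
V = 800 (V = -100*(-8) = 800)
14360 + V = 14360 + 800 = 15160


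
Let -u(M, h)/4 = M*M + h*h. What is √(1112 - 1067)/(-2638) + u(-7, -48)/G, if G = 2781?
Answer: -9412/2781 - 3*√5/2638 ≈ -3.3869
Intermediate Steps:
u(M, h) = -4*M² - 4*h² (u(M, h) = -4*(M*M + h*h) = -4*(M² + h²) = -4*M² - 4*h²)
√(1112 - 1067)/(-2638) + u(-7, -48)/G = √(1112 - 1067)/(-2638) + (-4*(-7)² - 4*(-48)²)/2781 = √45*(-1/2638) + (-4*49 - 4*2304)*(1/2781) = (3*√5)*(-1/2638) + (-196 - 9216)*(1/2781) = -3*√5/2638 - 9412*1/2781 = -3*√5/2638 - 9412/2781 = -9412/2781 - 3*√5/2638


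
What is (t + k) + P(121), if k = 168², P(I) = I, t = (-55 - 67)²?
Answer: 43229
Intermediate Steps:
t = 14884 (t = (-122)² = 14884)
k = 28224
(t + k) + P(121) = (14884 + 28224) + 121 = 43108 + 121 = 43229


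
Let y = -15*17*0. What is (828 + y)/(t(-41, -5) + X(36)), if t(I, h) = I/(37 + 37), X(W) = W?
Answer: 61272/2623 ≈ 23.359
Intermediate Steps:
t(I, h) = I/74
y = 0 (y = -255*0 = 0)
(828 + y)/(t(-41, -5) + X(36)) = (828 + 0)/((1/74)*(-41) + 36) = 828/(-41/74 + 36) = 828/(2623/74) = 828*(74/2623) = 61272/2623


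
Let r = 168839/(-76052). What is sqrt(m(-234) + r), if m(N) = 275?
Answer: sqrt(394433449993)/38026 ≈ 16.516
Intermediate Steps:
r = -168839/76052 (r = 168839*(-1/76052) = -168839/76052 ≈ -2.2200)
sqrt(m(-234) + r) = sqrt(275 - 168839/76052) = sqrt(20745461/76052) = sqrt(394433449993)/38026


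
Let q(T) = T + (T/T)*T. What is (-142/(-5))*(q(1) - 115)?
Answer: -16046/5 ≈ -3209.2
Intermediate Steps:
q(T) = 2*T (q(T) = T + 1*T = T + T = 2*T)
(-142/(-5))*(q(1) - 115) = (-142/(-5))*(2*1 - 115) = (-142*(-1/5))*(2 - 115) = (142/5)*(-113) = -16046/5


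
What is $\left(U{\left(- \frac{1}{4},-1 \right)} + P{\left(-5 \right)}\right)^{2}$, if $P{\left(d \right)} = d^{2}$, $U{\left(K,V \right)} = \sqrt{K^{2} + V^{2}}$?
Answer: $\frac{\left(100 + \sqrt{17}\right)^{2}}{16} \approx 677.6$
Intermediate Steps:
$\left(U{\left(- \frac{1}{4},-1 \right)} + P{\left(-5 \right)}\right)^{2} = \left(\sqrt{\left(- \frac{1}{4}\right)^{2} + \left(-1\right)^{2}} + \left(-5\right)^{2}\right)^{2} = \left(\sqrt{\left(\left(-1\right) \frac{1}{4}\right)^{2} + 1} + 25\right)^{2} = \left(\sqrt{\left(- \frac{1}{4}\right)^{2} + 1} + 25\right)^{2} = \left(\sqrt{\frac{1}{16} + 1} + 25\right)^{2} = \left(\sqrt{\frac{17}{16}} + 25\right)^{2} = \left(\frac{\sqrt{17}}{4} + 25\right)^{2} = \left(25 + \frac{\sqrt{17}}{4}\right)^{2}$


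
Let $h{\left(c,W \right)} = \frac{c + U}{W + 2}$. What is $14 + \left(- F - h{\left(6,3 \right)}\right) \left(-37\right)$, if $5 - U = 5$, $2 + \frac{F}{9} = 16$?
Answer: $\frac{23602}{5} \approx 4720.4$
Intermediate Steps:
$F = 126$ ($F = -18 + 9 \cdot 16 = -18 + 144 = 126$)
$U = 0$ ($U = 5 - 5 = 0$)
$h{\left(c,W \right)} = \frac{c}{2 + W}$ ($h{\left(c,W \right)} = \frac{c + 0}{W + 2} = \frac{c}{2 + W}$)
$14 + \left(- F - h{\left(6,3 \right)}\right) \left(-37\right) = 14 + \left(\left(-1\right) 126 - \frac{6}{2 + 3}\right) \left(-37\right) = 14 + \left(-126 - \frac{6}{5}\right) \left(-37\right) = 14 - - \frac{23532}{5} = 14 + \frac{23532}{5} = \frac{23602}{5}$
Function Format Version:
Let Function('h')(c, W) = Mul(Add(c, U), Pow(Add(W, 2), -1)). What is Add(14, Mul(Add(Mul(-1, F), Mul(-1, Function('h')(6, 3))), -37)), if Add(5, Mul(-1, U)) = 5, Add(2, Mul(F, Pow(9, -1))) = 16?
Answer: Rational(23602, 5) ≈ 4720.4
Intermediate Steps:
F = 126 (F = Add(-18, Mul(9, 16)) = Add(-18, 144) = 126)
U = 0 (U = Add(5, Mul(-1, 5)) = Add(5, -5) = 0)
Function('h')(c, W) = Mul(c, Pow(Add(2, W), -1)) (Function('h')(c, W) = Mul(Add(c, 0), Pow(Add(W, 2), -1)) = Mul(c, Pow(Add(2, W), -1)))
Add(14, Mul(Add(Mul(-1, F), Mul(-1, Function('h')(6, 3))), -37)) = Add(14, Mul(Add(Mul(-1, 126), Mul(-1, Mul(6, Pow(Add(2, 3), -1)))), -37)) = Add(14, Mul(Add(-126, Mul(-1, Mul(6, Pow(5, -1)))), -37)) = Add(14, Mul(Add(-126, Mul(-1, Mul(6, Rational(1, 5)))), -37)) = Add(14, Mul(Add(-126, Mul(-1, Rational(6, 5))), -37)) = Add(14, Mul(Add(-126, Rational(-6, 5)), -37)) = Add(14, Mul(Rational(-636, 5), -37)) = Add(14, Rational(23532, 5)) = Rational(23602, 5)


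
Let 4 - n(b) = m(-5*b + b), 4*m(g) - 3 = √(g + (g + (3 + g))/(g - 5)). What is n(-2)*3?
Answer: 39/4 - √129/4 ≈ 6.9105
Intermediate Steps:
m(g) = ¾ + √(g + (3 + 2*g)/(-5 + g))/4 (m(g) = ¾ + √(g + (g + (3 + g))/(g - 5))/4 = ¾ + √(g + (3 + 2*g)/(-5 + g))/4)
n(b) = 13/4 - √((3 + 12*b + 16*b²)/(-5 - 4*b))/4 (n(b) = 4 - (¾ + √((3 + (-5*b + b)² - 3*(-5*b + b))/(-5 + (-5*b + b)))/4) = 4 - (¾ + √((3 + (-4*b)² - (-12)*b)/(-5 - 4*b))/4) = 4 - (¾ + √((3 + 16*b² + 12*b)/(-5 - 4*b))/4) = 4 - (¾ + √((3 + 12*b + 16*b²)/(-5 - 4*b))/4) = 4 + (-¾ - √((3 + 12*b + 16*b²)/(-5 - 4*b))/4) = 13/4 - √((3 + 12*b + 16*b²)/(-5 - 4*b))/4)
n(-2)*3 = (13/4 - √(-1/(5 + 4*(-2)))*√(3 + 12*(-2) + 16*(-2)²)/4)*3 = (13/4 - √(-1/(5 - 8))*√(3 - 24 + 16*4)/4)*3 = (13/4 - √(-1/(-3))*√(3 - 24 + 64)/4)*3 = (13/4 - √129/3/4)*3 = (13/4 - √129/12)*3 = 39/4 - √129/4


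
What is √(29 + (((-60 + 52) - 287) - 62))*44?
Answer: 88*I*√82 ≈ 796.87*I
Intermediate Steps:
√(29 + (((-60 + 52) - 287) - 62))*44 = √(29 + ((-8 - 287) - 62))*44 = √(29 + (-295 - 62))*44 = √(29 - 357)*44 = √(-328)*44 = (2*I*√82)*44 = 88*I*√82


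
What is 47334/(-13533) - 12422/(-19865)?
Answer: -257394328/89611015 ≈ -2.8724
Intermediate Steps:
47334/(-13533) - 12422/(-19865) = 47334*(-1/13533) - 12422*(-1/19865) = -15778/4511 + 12422/19865 = -257394328/89611015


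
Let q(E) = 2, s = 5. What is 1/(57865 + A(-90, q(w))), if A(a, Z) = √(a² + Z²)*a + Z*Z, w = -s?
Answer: 57869/3283178761 + 180*√2026/3283178761 ≈ 2.0094e-5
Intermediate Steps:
w = -5 (w = -1*5 = -5)
A(a, Z) = Z² + a*√(Z² + a²) (A(a, Z) = √(Z² + a²)*a + Z² = a*√(Z² + a²) + Z² = Z² + a*√(Z² + a²))
1/(57865 + A(-90, q(w))) = 1/(57865 + (2² - 90*√(2² + (-90)²))) = 1/(57865 + (4 - 90*√(4 + 8100))) = 1/(57865 + (4 - 180*√2026)) = 1/(57869 - 180*√2026)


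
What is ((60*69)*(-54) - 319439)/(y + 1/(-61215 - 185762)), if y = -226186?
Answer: 134108264023/55862739723 ≈ 2.4007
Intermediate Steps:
((60*69)*(-54) - 319439)/(y + 1/(-61215 - 185762)) = ((60*69)*(-54) - 319439)/(-226186 + 1/(-61215 - 185762)) = (4140*(-54) - 319439)/(-226186 + 1/(-246977)) = (-223560 - 319439)/(-226186 - 1/246977) = -542999/(-55862739723/246977) = -542999*(-246977/55862739723) = 134108264023/55862739723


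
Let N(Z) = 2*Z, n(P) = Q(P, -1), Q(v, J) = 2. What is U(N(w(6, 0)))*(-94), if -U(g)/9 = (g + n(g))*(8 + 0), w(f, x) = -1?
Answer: 0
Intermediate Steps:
n(P) = 2
U(g) = -144 - 72*g (U(g) = -9*(g + 2)*(8 + 0) = -9*(2 + g)*8 = -9*(16 + 8*g) = -144 - 72*g)
U(N(w(6, 0)))*(-94) = (-144 - 144*(-1))*(-94) = (-144 - 72*(-2))*(-94) = (-144 + 144)*(-94) = 0*(-94) = 0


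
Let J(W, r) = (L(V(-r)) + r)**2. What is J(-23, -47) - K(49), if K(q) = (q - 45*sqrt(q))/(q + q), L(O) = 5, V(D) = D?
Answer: 12367/7 ≈ 1766.7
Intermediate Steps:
K(q) = (q - 45*sqrt(q))/(2*q) (K(q) = (q - 45*sqrt(q))/((2*q)) = (q - 45*sqrt(q))*(1/(2*q)) = (q - 45*sqrt(q))/(2*q))
J(W, r) = (5 + r)**2
J(-23, -47) - K(49) = (5 - 47)**2 - (1/2 - 45/(2*sqrt(49))) = (-42)**2 - (1/2 - 45/2*1/7) = 1764 - (1/2 - 45/14) = 1764 - 1*(-19/7) = 1764 + 19/7 = 12367/7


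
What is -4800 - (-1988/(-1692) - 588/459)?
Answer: -34516037/7191 ≈ -4799.9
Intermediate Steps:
-4800 - (-1988/(-1692) - 588/459) = -4800 - (-1988*(-1/1692) - 588*1/459) = -4800 - (497/423 - 196/153) = -4800 - 1*(-763/7191) = -4800 + 763/7191 = -34516037/7191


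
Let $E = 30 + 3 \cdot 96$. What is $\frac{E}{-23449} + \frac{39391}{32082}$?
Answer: $\frac{913477483}{752290818} \approx 1.2143$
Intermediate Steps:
$E = 318$ ($E = 30 + 288 = 318$)
$\frac{E}{-23449} + \frac{39391}{32082} = \frac{318}{-23449} + \frac{39391}{32082} = 318 \left(- \frac{1}{23449}\right) + 39391 \cdot \frac{1}{32082} = - \frac{318}{23449} + \frac{39391}{32082} = \frac{913477483}{752290818}$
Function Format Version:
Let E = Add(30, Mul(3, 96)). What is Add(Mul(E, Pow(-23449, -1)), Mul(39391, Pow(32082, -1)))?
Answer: Rational(913477483, 752290818) ≈ 1.2143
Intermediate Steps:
E = 318 (E = Add(30, 288) = 318)
Add(Mul(E, Pow(-23449, -1)), Mul(39391, Pow(32082, -1))) = Add(Mul(318, Pow(-23449, -1)), Mul(39391, Pow(32082, -1))) = Add(Mul(318, Rational(-1, 23449)), Mul(39391, Rational(1, 32082))) = Add(Rational(-318, 23449), Rational(39391, 32082)) = Rational(913477483, 752290818)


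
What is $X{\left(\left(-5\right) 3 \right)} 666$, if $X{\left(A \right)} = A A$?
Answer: $149850$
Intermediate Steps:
$X{\left(A \right)} = A^{2}$
$X{\left(\left(-5\right) 3 \right)} 666 = \left(\left(-5\right) 3\right)^{2} \cdot 666 = \left(-15\right)^{2} \cdot 666 = 225 \cdot 666 = 149850$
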